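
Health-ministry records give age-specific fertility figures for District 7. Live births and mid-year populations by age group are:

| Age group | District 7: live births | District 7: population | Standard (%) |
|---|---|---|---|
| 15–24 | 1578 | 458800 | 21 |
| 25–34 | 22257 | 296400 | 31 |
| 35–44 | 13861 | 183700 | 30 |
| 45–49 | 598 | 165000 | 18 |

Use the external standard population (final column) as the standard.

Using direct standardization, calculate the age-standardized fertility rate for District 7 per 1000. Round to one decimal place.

Age-specific rates per 1000 for District 7: 3.439, 75.091, 75.455, 3.624.
Standard weights: 0.21, 0.31, 0.30, 0.18.
Standardized rate: 0.2100×3.439 + 0.3100×75.091 + 0.3000×75.455 + 0.1800×3.624 = 47.2892 per 1000.

47.3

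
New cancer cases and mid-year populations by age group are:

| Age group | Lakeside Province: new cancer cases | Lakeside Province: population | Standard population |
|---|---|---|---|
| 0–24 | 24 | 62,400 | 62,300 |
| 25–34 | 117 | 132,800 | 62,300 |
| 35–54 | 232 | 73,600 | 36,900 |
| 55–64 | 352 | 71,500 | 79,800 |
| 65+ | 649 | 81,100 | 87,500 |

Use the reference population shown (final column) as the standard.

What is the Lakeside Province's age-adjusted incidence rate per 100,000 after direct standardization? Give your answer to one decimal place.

391.8

Age-specific rates per 100,000 for the Lakeside Province: 38.46, 88.10, 315.22, 492.31, 800.25.
Standard total = 328,800; weights = 0.1895, 0.1895, 0.1122, 0.2427, 0.2661.
Standardized rate: 0.1895×38.46 + 0.1895×88.10 + 0.1122×315.22 + 0.2427×492.31 + 0.2661×800.25 = 391.8011 per 100,000.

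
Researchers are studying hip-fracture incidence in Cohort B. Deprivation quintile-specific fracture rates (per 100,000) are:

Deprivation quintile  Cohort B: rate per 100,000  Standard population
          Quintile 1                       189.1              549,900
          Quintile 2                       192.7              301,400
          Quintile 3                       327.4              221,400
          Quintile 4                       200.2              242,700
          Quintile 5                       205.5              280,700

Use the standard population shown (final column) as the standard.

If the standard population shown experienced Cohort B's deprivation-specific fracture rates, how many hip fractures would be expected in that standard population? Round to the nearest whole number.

3408

Expected hip fractures = Σ (standard pop × deprivation-specific rate ÷ 100,000)
= 549,900×189.1/100,000 + 301,400×192.7/100,000 + 221,400×327.4/100,000 + 242,700×200.2/100,000 + 280,700×205.5/100,000
= 1039.86 + 580.80 + 724.86 + 485.89 + 576.84 = 3408.25.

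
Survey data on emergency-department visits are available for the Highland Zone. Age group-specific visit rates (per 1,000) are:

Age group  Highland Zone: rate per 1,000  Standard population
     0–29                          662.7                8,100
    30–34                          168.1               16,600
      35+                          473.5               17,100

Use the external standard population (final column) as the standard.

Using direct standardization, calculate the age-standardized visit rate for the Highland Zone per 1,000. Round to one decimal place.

388.9

Standard total = 41,800; weights = 0.1938, 0.3971, 0.4091.
Standardized rate: 0.1938×662.7 + 0.3971×168.1 + 0.4091×473.5 = 388.8799 per 1,000.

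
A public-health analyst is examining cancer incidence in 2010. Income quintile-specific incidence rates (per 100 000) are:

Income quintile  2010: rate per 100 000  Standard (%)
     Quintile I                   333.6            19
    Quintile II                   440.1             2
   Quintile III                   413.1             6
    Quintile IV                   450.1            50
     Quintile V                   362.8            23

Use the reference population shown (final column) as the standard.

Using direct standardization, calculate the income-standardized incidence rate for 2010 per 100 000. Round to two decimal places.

405.47

Standard weights: 0.19, 0.02, 0.06, 0.50, 0.23.
Standardized rate: 0.1900×333.6 + 0.0200×440.1 + 0.0600×413.1 + 0.5000×450.1 + 0.2300×362.8 = 405.4660 per 100 000.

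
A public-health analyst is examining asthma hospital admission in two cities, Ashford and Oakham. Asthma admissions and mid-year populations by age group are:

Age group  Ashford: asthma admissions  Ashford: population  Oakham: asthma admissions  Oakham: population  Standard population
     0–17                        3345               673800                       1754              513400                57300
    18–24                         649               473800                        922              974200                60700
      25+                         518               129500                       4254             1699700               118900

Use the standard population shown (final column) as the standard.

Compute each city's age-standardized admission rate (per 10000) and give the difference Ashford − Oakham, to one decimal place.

12.3

Age-specific rates per 10000 for Ashford: 49.64, 13.70, 40.00.
For Oakham: 34.16, 9.46, 25.03.
Standard total = 236900; weights = 0.2419, 0.2562, 0.5019.
Ashford: 0.2419×49.64 + 0.2562×13.70 + 0.5019×40.00 = 35.5933 per 10000.
Oakham: 0.2419×34.16 + 0.2562×9.46 + 0.5019×25.03 = 23.2500 per 10000.
Difference = 35.5933 − 23.2500 = 12.3433.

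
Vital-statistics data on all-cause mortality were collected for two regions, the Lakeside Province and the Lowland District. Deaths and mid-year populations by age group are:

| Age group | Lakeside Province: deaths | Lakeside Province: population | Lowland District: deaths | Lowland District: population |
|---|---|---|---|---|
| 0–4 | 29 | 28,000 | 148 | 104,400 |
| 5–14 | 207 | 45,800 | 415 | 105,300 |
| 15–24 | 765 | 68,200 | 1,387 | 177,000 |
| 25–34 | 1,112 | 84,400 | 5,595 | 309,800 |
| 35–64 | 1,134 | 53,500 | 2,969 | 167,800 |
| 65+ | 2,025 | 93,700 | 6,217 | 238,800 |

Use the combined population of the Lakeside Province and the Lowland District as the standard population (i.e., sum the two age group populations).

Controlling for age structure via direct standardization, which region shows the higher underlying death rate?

Age-specific rates per 100,000 for the Lakeside Province: 103.57, 451.97, 1121.70, 1317.54, 2119.63, 2161.15.
For the Lowland District: 141.76, 394.11, 783.62, 1806.00, 1769.37, 2603.43.
Combined standard total = 1,476,700; weights = 0.0897, 0.1023, 0.1660, 0.2669, 0.1499, 0.2252.
The Lakeside Province: 0.0897×103.57 + 0.1023×451.97 + 0.1660×1121.70 + 0.2669×1317.54 + 0.1499×2119.63 + 0.2252×2161.15 = 1397.7618 per 100,000.
The Lowland District: 0.0897×141.76 + 0.1023×394.11 + 0.1660×783.62 + 0.2669×1806.00 + 0.1499×1769.37 + 0.2252×2603.43 = 1516.6195 per 100,000.

Lowland District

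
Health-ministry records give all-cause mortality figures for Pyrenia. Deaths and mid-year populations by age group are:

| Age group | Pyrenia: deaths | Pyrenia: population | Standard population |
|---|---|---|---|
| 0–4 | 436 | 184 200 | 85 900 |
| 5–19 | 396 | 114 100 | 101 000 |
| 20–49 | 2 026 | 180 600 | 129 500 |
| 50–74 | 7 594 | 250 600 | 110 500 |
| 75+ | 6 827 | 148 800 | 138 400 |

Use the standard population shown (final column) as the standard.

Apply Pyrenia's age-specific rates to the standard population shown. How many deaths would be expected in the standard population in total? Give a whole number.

Age-specific rates per 1 000 for Pyrenia: 2.367, 3.471, 11.218, 30.303, 45.880.
Expected deaths = Σ (standard pop × age-specific rate ÷ 1 000)
= 85 900×2.367/1 000 + 101 000×3.471/1 000 + 129 500×11.218/1 000 + 110 500×30.303/1 000 + 138 400×45.880/1 000
= 203.32 + 350.53 + 1452.75 + 3348.51 + 6349.84 = 11704.97.

11705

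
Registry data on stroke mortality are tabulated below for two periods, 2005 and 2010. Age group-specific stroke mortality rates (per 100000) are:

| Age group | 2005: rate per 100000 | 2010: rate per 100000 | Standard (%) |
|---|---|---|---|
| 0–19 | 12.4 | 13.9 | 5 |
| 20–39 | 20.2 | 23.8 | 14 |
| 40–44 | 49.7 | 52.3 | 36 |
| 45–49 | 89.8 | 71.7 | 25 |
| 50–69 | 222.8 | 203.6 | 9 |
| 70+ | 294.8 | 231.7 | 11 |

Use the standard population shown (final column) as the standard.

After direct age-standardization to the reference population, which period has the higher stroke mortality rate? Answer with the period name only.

2005

Standard weights: 0.05, 0.14, 0.36, 0.25, 0.09, 0.11.
2005: 0.0500×12.4 + 0.1400×20.2 + 0.3600×49.7 + 0.2500×89.8 + 0.0900×222.8 + 0.1100×294.8 = 96.2700 per 100000.
2010: 0.0500×13.9 + 0.1400×23.8 + 0.3600×52.3 + 0.2500×71.7 + 0.0900×203.6 + 0.1100×231.7 = 84.5910 per 100000.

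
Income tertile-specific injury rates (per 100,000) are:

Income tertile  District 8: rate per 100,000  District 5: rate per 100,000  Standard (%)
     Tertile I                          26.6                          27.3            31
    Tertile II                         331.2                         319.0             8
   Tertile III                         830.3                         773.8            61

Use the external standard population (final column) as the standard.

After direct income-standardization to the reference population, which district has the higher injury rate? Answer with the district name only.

Standard weights: 0.31, 0.08, 0.61.
District 8: 0.3100×26.6 + 0.0800×331.2 + 0.6100×830.3 = 541.2250 per 100,000.
District 5: 0.3100×27.3 + 0.0800×319.0 + 0.6100×773.8 = 506.0010 per 100,000.

District 8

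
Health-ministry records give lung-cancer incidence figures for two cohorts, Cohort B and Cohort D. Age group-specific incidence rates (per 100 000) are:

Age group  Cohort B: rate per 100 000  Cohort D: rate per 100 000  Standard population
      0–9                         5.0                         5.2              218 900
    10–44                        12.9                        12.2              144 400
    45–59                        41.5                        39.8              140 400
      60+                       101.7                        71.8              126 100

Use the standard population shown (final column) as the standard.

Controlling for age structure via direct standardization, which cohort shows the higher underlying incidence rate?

Cohort B

Standard total = 629 800; weights = 0.3476, 0.2293, 0.2229, 0.2002.
Cohort B: 0.3476×5.0 + 0.2293×12.9 + 0.2229×41.5 + 0.2002×101.7 = 34.3097 per 100 000.
Cohort D: 0.3476×5.2 + 0.2293×12.2 + 0.2229×39.8 + 0.2002×71.8 = 27.8531 per 100 000.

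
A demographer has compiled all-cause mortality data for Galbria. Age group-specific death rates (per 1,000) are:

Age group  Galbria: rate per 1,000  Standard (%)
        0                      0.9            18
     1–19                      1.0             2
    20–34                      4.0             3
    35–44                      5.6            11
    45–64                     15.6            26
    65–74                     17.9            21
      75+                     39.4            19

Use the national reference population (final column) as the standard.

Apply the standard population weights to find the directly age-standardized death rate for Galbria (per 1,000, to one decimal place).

16.2

Standard weights: 0.18, 0.02, 0.03, 0.11, 0.26, 0.21, 0.19.
Standardized rate: 0.1800×0.9 + 0.0200×1.0 + 0.0300×4.0 + 0.1100×5.6 + 0.2600×15.6 + 0.2100×17.9 + 0.1900×39.4 = 16.2190 per 1,000.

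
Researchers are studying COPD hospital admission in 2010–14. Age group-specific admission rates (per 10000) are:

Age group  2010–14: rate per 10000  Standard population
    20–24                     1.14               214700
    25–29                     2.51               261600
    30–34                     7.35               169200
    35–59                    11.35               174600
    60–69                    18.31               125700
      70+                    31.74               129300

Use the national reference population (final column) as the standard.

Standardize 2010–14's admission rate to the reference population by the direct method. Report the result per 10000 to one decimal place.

9.8

Standard total = 1075100; weights = 0.1997, 0.2433, 0.1574, 0.1624, 0.1169, 0.1203.
Standardized rate: 0.1997×1.14 + 0.2433×2.51 + 0.1574×7.35 + 0.1624×11.35 + 0.1169×18.31 + 0.1203×31.74 = 9.7965 per 10000.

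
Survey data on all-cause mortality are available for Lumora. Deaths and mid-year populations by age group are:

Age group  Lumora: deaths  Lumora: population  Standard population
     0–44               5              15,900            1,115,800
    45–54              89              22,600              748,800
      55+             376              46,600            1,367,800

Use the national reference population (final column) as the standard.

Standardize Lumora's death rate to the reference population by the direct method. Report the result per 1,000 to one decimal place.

Age-specific rates per 1,000 for Lumora: 0.314, 3.938, 8.069.
Standard total = 3,232,400; weights = 0.3452, 0.2317, 0.4232.
Standardized rate: 0.3452×0.314 + 0.2317×3.938 + 0.4232×8.069 = 4.4351 per 1,000.

4.4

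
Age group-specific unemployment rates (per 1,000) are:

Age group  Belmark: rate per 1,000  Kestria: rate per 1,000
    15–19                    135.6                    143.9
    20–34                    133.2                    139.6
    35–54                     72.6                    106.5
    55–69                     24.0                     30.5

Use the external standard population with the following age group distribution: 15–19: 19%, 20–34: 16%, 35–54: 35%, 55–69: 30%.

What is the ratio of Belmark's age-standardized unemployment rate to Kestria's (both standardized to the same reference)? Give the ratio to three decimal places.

0.829

Standard weights: 0.19, 0.16, 0.35, 0.30.
Belmark: 0.1900×135.6 + 0.1600×133.2 + 0.3500×72.6 + 0.3000×24.0 = 79.6860 per 1,000.
Kestria: 0.1900×143.9 + 0.1600×139.6 + 0.3500×106.5 + 0.3000×30.5 = 96.1020 per 1,000.
Ratio = 79.6860 ÷ 96.1020 = 0.82918.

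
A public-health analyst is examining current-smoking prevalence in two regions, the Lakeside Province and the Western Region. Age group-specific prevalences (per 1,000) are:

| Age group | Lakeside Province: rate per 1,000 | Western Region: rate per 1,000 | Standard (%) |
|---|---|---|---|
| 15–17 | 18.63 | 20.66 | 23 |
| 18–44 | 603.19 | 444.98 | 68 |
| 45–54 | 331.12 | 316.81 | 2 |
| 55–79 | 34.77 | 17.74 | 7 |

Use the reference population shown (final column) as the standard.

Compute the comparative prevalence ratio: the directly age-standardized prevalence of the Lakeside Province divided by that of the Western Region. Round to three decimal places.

1.345

Standard weights: 0.23, 0.68, 0.02, 0.07.
The Lakeside Province: 0.2300×18.63 + 0.6800×603.19 + 0.0200×331.12 + 0.0700×34.77 = 423.5104 per 1,000.
The Western Region: 0.2300×20.66 + 0.6800×444.98 + 0.0200×316.81 + 0.0700×17.74 = 314.9162 per 1,000.
Ratio = 423.5104 ÷ 314.9162 = 1.34484.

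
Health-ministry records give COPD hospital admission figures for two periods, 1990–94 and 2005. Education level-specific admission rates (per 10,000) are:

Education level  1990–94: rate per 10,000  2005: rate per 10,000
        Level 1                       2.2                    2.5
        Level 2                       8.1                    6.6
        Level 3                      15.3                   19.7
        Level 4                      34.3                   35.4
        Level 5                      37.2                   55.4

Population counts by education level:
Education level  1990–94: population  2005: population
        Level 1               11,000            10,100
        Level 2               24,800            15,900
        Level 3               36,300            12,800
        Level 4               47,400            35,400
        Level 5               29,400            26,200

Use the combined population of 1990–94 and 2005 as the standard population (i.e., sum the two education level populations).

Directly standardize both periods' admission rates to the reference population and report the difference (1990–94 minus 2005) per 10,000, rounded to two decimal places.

-5.07

Combined standard total = 249,300; weights = 0.0846, 0.1633, 0.1970, 0.3321, 0.2230.
1990–94: 0.0846×2.2 + 0.1633×8.1 + 0.1970×15.3 + 0.3321×34.3 + 0.2230×37.2 = 24.2105 per 10,000.
2005: 0.0846×2.5 + 0.1633×6.6 + 0.1970×19.7 + 0.3321×35.4 + 0.2230×55.4 = 29.2820 per 10,000.
Difference = 24.2105 − 29.2820 = -5.0715.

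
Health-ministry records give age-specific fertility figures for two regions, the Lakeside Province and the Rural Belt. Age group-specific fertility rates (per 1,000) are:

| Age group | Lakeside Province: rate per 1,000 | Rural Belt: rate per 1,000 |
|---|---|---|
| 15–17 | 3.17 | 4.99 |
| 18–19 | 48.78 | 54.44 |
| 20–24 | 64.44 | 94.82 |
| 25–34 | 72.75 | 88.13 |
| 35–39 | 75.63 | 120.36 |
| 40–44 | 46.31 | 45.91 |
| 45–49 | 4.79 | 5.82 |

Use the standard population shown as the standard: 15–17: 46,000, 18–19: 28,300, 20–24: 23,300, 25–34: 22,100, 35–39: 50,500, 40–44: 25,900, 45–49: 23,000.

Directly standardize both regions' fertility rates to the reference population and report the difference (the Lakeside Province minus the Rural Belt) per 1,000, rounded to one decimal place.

-16.3

Standard total = 219,100; weights = 0.2099, 0.1292, 0.1063, 0.1009, 0.2305, 0.1182, 0.1050.
The Lakeside Province: 0.2099×3.17 + 0.1292×48.78 + 0.1063×64.44 + 0.1009×72.75 + 0.2305×75.63 + 0.1182×46.31 + 0.1050×4.79 = 44.5661 per 1,000.
The Rural Belt: 0.2099×4.99 + 0.1292×54.44 + 0.1063×94.82 + 0.1009×88.13 + 0.2305×120.36 + 0.1182×45.91 + 0.1050×5.82 = 60.8319 per 1,000.
Difference = 44.5661 − 60.8319 = -16.2658.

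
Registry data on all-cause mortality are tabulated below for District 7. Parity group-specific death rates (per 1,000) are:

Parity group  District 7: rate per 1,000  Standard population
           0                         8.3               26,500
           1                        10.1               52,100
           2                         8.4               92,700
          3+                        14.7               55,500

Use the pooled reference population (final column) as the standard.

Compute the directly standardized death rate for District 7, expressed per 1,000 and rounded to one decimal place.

Standard total = 226,800; weights = 0.1168, 0.2297, 0.4087, 0.2447.
Standardized rate: 0.1168×8.3 + 0.2297×10.1 + 0.4087×8.4 + 0.2447×14.7 = 10.3205 per 1,000.

10.3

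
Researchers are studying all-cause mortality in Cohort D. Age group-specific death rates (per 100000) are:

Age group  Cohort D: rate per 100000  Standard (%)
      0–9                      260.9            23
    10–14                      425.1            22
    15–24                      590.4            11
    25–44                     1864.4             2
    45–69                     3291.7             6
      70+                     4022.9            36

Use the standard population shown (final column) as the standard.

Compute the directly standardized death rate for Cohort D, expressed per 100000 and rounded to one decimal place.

1901.5

Standard weights: 0.23, 0.22, 0.11, 0.02, 0.06, 0.36.
Standardized rate: 0.2300×260.9 + 0.2200×425.1 + 0.1100×590.4 + 0.0200×1864.4 + 0.0600×3291.7 + 0.3600×4022.9 = 1901.5070 per 100000.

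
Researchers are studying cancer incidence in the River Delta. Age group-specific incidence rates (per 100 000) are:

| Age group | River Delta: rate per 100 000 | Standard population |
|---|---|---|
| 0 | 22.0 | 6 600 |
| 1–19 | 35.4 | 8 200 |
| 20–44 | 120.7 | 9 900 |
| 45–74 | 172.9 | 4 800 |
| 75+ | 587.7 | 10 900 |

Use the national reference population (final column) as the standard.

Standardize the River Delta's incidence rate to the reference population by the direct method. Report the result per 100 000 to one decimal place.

Standard total = 40 400; weights = 0.1634, 0.2030, 0.2450, 0.1188, 0.2698.
Standardized rate: 0.1634×22.0 + 0.2030×35.4 + 0.2450×120.7 + 0.1188×172.9 + 0.2698×587.7 = 219.4619 per 100 000.

219.5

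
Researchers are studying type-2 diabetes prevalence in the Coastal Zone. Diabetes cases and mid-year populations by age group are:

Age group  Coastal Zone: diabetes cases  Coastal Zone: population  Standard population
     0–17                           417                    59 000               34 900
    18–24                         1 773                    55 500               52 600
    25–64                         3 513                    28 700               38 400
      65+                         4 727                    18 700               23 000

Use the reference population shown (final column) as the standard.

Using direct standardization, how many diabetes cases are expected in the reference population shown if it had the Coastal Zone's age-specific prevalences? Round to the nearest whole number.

Age-specific rates per 1 000 for the Coastal Zone: 7.068, 31.946, 122.404, 252.781.
Expected diabetes cases = Σ (standard pop × age-specific rate ÷ 1 000)
= 34 900×7.068/1 000 + 52 600×31.946/1 000 + 38 400×122.404/1 000 + 23 000×252.781/1 000
= 246.67 + 1680.36 + 4700.32 + 5813.96 = 12441.30.

12441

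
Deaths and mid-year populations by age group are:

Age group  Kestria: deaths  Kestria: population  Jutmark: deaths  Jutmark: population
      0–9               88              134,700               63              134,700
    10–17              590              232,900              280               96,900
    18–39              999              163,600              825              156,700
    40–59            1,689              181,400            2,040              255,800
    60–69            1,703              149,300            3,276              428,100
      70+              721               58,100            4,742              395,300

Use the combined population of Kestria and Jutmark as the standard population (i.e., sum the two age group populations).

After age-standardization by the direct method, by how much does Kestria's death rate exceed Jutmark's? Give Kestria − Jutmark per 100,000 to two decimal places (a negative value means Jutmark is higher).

131.57

Age-specific rates per 100,000 for Kestria: 65.33, 253.33, 610.64, 931.09, 1140.66, 1240.96.
For Jutmark: 46.77, 288.96, 526.48, 797.50, 765.24, 1199.60.
Combined standard total = 2,387,500; weights = 0.1128, 0.1381, 0.1342, 0.1831, 0.2418, 0.1899.
Kestria: 0.1128×65.33 + 0.1381×253.33 + 0.1342×610.64 + 0.1831×931.09 + 0.2418×1140.66 + 0.1899×1240.96 = 806.3143 per 100,000.
Jutmark: 0.1128×46.77 + 0.1381×288.96 + 0.1342×526.48 + 0.1831×797.50 + 0.2418×765.24 + 0.1899×1199.60 = 674.7410 per 100,000.
Difference = 806.3143 − 674.7410 = 131.5732.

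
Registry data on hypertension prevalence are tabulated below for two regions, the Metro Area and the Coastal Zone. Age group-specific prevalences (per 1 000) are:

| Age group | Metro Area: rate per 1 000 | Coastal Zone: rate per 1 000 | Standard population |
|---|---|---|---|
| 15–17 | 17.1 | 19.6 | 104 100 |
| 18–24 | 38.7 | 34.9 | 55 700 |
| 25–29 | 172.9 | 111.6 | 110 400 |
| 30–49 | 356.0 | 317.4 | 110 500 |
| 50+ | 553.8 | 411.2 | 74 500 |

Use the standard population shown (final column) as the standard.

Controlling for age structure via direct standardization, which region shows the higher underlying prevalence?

Standard total = 455 200; weights = 0.2287, 0.1224, 0.2425, 0.2428, 0.1637.
The Metro Area: 0.2287×17.1 + 0.1224×38.7 + 0.2425×172.9 + 0.2428×356.0 + 0.1637×553.8 = 227.6361 per 1 000.
The Coastal Zone: 0.2287×19.6 + 0.1224×34.9 + 0.2425×111.6 + 0.2428×317.4 + 0.1637×411.2 = 180.1670 per 1 000.

Metro Area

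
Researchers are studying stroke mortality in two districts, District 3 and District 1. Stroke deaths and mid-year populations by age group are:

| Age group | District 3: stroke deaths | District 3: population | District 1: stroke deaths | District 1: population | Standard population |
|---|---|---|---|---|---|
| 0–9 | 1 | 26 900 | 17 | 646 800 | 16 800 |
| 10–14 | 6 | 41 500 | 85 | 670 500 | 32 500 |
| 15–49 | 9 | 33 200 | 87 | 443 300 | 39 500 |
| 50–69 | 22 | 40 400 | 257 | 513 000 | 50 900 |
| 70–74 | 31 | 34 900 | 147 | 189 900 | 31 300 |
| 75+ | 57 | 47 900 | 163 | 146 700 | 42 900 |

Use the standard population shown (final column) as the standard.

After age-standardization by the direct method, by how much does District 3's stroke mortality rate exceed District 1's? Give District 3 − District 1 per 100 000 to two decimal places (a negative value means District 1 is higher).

6.03

Age-specific rates per 100 000 for District 3: 3.72, 14.46, 27.11, 54.46, 88.83, 119.00.
For District 1: 2.63, 12.68, 19.63, 50.10, 77.41, 111.11.
Standard total = 213 900; weights = 0.0785, 0.1519, 0.1847, 0.2380, 0.1463, 0.2006.
District 3: 0.0785×3.72 + 0.1519×14.46 + 0.1847×27.11 + 0.2380×54.46 + 0.1463×88.83 + 0.2006×119.00 = 57.3171 per 100 000.
District 1: 0.0785×2.63 + 0.1519×12.68 + 0.1847×19.63 + 0.2380×50.10 + 0.1463×77.41 + 0.2006×111.11 = 51.2899 per 100 000.
Difference = 57.3171 − 51.2899 = 6.0273.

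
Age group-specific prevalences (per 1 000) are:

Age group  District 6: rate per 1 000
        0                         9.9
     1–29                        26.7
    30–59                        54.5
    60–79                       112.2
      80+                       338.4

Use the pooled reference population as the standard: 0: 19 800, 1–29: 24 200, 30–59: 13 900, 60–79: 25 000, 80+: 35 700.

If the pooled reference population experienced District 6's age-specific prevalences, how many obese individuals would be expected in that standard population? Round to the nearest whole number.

16486

Expected obese individuals = Σ (standard pop × age-specific rate ÷ 1 000)
= 19 800×9.9/1 000 + 24 200×26.7/1 000 + 13 900×54.5/1 000 + 25 000×112.2/1 000 + 35 700×338.4/1 000
= 196.02 + 646.14 + 757.55 + 2805.00 + 12080.88 = 16485.59.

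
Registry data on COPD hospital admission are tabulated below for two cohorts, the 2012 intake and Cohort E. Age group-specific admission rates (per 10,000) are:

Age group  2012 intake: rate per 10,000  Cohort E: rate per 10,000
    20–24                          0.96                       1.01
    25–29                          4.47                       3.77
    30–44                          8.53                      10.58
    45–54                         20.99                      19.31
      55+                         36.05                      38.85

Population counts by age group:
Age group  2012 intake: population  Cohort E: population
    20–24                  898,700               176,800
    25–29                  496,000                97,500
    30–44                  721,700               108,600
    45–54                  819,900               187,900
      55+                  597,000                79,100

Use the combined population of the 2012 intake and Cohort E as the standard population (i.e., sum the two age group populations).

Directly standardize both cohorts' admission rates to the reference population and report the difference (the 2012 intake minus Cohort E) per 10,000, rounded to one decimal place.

Combined standard total = 4,183,200; weights = 0.2571, 0.1419, 0.1985, 0.2409, 0.1616.
The 2012 intake: 0.2571×0.96 + 0.1419×4.47 + 0.1985×8.53 + 0.2409×20.99 + 0.1616×36.05 = 13.4574 per 10,000.
Cohort E: 0.2571×1.01 + 0.1419×3.77 + 0.1985×10.58 + 0.2409×19.31 + 0.1616×38.85 = 13.8256 per 10,000.
Difference = 13.4574 − 13.8256 = -0.3682.

-0.4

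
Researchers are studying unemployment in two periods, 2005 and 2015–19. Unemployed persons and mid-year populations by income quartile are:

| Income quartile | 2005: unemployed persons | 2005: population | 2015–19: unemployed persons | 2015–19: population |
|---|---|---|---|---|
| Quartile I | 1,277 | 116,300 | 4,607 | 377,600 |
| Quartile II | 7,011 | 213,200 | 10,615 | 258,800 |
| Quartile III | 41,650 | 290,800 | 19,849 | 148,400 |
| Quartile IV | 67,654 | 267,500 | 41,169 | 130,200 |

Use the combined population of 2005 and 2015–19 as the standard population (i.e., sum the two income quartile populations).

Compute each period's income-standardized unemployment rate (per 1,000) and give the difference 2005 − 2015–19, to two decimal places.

Income-specific rates per 1,000 for 2005: 10.980, 32.885, 143.226, 252.912.
For 2015–19: 12.201, 41.016, 133.753, 316.198.
Combined standard total = 1,802,800; weights = 0.2740, 0.2618, 0.2436, 0.2206.
2005: 0.2740×10.980 + 0.2618×32.885 + 0.2436×143.226 + 0.2206×252.912 = 102.3034 per 1,000.
2015–19: 0.2740×12.201 + 0.2618×41.016 + 0.2436×133.753 + 0.2206×316.198 = 116.4201 per 1,000.
Difference = 102.3034 − 116.4201 = -14.1167.

-14.12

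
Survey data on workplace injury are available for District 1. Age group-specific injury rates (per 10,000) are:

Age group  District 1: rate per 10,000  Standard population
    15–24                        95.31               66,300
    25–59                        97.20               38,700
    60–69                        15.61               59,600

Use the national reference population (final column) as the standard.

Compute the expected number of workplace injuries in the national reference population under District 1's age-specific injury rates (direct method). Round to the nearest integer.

1101

Expected workplace injuries = Σ (standard pop × age-specific rate ÷ 10,000)
= 66,300×95.31/10,000 + 38,700×97.20/10,000 + 59,600×15.61/10,000
= 631.91 + 376.16 + 93.04 = 1101.10.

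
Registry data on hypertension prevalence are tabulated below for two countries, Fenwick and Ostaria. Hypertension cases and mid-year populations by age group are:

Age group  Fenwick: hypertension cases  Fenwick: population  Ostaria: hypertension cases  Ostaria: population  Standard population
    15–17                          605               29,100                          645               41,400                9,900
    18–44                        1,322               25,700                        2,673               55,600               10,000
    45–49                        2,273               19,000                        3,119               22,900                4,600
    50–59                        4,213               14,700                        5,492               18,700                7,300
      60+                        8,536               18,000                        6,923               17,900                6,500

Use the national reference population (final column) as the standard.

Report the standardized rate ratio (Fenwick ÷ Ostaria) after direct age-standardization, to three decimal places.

1.089

Age-specific rates per 1,000 for Fenwick: 20.790, 51.440, 119.632, 286.599, 474.222.
For Ostaria: 15.580, 48.076, 136.201, 293.690, 386.760.
Standard total = 38,300; weights = 0.2585, 0.2611, 0.1201, 0.1906, 0.1697.
Fenwick: 0.2585×20.790 + 0.2611×51.440 + 0.1201×119.632 + 0.1906×286.599 + 0.1697×474.222 = 168.2805 per 1,000.
Ostaria: 0.2585×15.580 + 0.2611×48.076 + 0.1201×136.201 + 0.1906×293.690 + 0.1697×386.760 = 154.5533 per 1,000.
Ratio = 168.2805 ÷ 154.5533 = 1.08882.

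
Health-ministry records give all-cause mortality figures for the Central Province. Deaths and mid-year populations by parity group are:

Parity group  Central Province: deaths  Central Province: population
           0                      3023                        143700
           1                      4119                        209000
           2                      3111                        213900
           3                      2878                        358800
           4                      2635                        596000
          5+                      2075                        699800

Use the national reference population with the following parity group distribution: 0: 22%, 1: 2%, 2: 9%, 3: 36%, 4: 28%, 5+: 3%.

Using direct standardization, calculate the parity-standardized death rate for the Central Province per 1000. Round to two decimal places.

10.55

Parity-specific rates per 1000 for the Central Province: 21.037, 19.708, 14.544, 8.021, 4.421, 2.965.
Standard weights: 0.22, 0.02, 0.09, 0.36, 0.28, 0.03.
Standardized rate: 0.2200×21.037 + 0.0200×19.708 + 0.0900×14.544 + 0.3600×8.021 + 0.2800×4.421 + 0.0300×2.965 = 10.5458 per 1000.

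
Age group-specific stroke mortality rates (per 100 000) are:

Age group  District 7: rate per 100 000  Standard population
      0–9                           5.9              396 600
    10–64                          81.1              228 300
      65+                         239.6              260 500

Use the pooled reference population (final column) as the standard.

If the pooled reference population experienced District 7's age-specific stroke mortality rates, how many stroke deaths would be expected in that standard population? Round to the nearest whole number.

Expected stroke deaths = Σ (standard pop × age-specific rate ÷ 100 000)
= 396 600×5.9/100 000 + 228 300×81.1/100 000 + 260 500×239.6/100 000
= 23.40 + 185.15 + 624.16 = 832.71.

833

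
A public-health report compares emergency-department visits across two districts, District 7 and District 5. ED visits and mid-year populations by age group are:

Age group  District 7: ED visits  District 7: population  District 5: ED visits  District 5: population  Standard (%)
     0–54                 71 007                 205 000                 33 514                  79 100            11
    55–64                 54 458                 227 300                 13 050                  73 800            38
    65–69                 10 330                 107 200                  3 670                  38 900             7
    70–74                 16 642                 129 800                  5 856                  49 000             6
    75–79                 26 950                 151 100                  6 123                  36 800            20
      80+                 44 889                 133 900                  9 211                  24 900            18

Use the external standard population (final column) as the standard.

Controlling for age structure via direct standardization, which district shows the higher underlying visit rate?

District 7

Age-specific rates per 1 000 for District 7: 346.376, 239.586, 96.362, 128.213, 178.359, 335.243.
For District 5: 423.692, 176.829, 94.344, 119.510, 166.386, 369.920.
Standard weights: 0.11, 0.38, 0.07, 0.06, 0.20, 0.18.
District 7: 0.1100×346.376 + 0.3800×239.586 + 0.0700×96.362 + 0.0600×128.213 + 0.2000×178.359 + 0.1800×335.243 = 239.5977 per 1 000.
District 5: 0.1100×423.692 + 0.3800×176.829 + 0.0700×94.344 + 0.0600×119.510 + 0.2000×166.386 + 0.1800×369.920 = 227.4386 per 1 000.
The crude rates (235.02 vs 236.11) would put District 5 higher, but that reflects its age composition; once standardized to a common age structure, District 7 has the higher underlying rate.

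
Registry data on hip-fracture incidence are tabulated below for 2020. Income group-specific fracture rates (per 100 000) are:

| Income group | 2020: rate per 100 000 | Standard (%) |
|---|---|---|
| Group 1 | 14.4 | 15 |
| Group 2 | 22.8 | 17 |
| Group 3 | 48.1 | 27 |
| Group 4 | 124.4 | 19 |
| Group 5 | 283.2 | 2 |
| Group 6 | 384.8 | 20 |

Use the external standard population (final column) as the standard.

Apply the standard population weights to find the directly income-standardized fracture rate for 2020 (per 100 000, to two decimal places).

Standard weights: 0.15, 0.17, 0.27, 0.19, 0.02, 0.20.
Standardized rate: 0.1500×14.4 + 0.1700×22.8 + 0.2700×48.1 + 0.1900×124.4 + 0.0200×283.2 + 0.2000×384.8 = 125.2830 per 100 000.

125.28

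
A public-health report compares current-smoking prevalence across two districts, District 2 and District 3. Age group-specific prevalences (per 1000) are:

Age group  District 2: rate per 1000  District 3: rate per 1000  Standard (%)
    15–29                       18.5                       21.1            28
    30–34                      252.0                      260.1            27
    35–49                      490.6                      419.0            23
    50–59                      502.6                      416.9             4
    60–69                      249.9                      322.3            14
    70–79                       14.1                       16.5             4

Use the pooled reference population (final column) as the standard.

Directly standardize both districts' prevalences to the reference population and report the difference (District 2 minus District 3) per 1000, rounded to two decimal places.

Standard weights: 0.28, 0.27, 0.23, 0.04, 0.14, 0.04.
District 2: 0.2800×18.5 + 0.2700×252.0 + 0.2300×490.6 + 0.0400×502.6 + 0.1400×249.9 + 0.0400×14.1 = 241.7120 per 1000.
District 3: 0.2800×21.1 + 0.2700×260.1 + 0.2300×419.0 + 0.0400×416.9 + 0.1400×322.3 + 0.0400×16.5 = 234.9630 per 1000.
Difference = 241.7120 − 234.9630 = 6.7490.

6.75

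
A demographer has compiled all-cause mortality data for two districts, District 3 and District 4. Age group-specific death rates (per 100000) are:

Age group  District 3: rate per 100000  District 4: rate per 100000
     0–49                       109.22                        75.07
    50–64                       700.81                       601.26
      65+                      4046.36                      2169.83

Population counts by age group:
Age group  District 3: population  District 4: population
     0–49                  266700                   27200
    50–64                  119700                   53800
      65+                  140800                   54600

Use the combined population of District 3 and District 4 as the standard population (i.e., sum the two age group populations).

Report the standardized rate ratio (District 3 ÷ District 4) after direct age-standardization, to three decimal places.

Combined standard total = 662800; weights = 0.4434, 0.2618, 0.2948.
District 3: 0.4434×109.22 + 0.2618×700.81 + 0.2948×4046.36 = 1424.7873 per 100000.
District 4: 0.4434×75.07 + 0.2618×601.26 + 0.2948×2169.83 = 830.3658 per 100000.
Ratio = 1424.7873 ÷ 830.3658 = 1.71585.

1.716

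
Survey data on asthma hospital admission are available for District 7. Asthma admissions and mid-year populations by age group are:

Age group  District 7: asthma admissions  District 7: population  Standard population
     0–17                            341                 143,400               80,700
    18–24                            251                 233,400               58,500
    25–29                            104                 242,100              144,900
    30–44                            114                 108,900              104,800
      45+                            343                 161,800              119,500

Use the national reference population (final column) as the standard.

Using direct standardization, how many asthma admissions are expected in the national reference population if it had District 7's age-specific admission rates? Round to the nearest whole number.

Age-specific rates per 10,000 for District 7: 23.78, 10.75, 4.30, 10.47, 21.20.
Expected asthma admissions = Σ (standard pop × age-specific rate ÷ 10,000)
= 80,700×23.78/10,000 + 58,500×10.75/10,000 + 144,900×4.30/10,000 + 104,800×10.47/10,000 + 119,500×21.20/10,000
= 191.90 + 62.91 + 62.25 + 109.71 + 253.33 = 680.09.

680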